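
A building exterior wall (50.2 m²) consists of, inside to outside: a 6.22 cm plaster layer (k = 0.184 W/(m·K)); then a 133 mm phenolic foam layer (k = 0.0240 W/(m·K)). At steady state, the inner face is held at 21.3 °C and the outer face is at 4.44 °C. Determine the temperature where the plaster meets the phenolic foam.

T = 20.3 °C

Resistance network (inner→outer):
  R_plaster = L/(kA) = 0.0622/(0.184·50.2) = 0.006734 K/W
  R_phenolic foam = L/(kA) = 0.133/(0.0240·50.2) = 0.1104 K/W
ΣR = 0.006734 + 0.1104 = 0.1171 K/W
Q = ΔT/ΣR = (21.3 °C − 4.44 °C)/0.1171 = 144.0 W
From the inner boundary to the plaster/phenolic foam interface, ΣR_partial = 0.006734 K/W.
T_interface = T_in − Q·ΣR_partial = 21.3 °C − (144.0)(0.006734) = 20.3 °C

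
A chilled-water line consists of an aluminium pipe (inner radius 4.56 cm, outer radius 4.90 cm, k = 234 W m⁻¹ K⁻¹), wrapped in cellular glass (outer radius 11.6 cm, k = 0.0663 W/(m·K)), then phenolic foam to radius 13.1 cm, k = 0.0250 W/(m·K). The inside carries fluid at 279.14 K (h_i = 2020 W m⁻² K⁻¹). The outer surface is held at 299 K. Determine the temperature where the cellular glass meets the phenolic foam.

T = 293.6 K

Series thermal resistances, inner to outer:
  R'_conv,in = 1/(2πr h) = 1/(2π·0.0456·2020) = 0.001728 m·K/W
  R'_aluminium = ln(0.0490/0.0456)/(2πk) = 0.07191/(2π·234) = 4.891×10^-5 m·K/W
  R'_cellular glass = ln(0.116/0.0490)/(2πk) = 0.8618/(2π·0.0663) = 2.069 m·K/W
  R'_phenolic foam = ln(0.131/0.116)/(2πk) = 0.1216/(2π·0.0250) = 0.7742 m·K/W
ΣR = 0.001728 + 4.891×10^-5 + 2.069 + 0.7742 = 2.845 m·K/W
Q' = ΔT/ΣR = (279.14 K − 299 K)/2.845 = -6.981 W/m
From the inner boundary to the cellular glass/phenolic foam interface, ΣR_partial = 2.071 m·K/W.
T_interface = T_in − Q'·ΣR_partial = 279.14 K − (-6.981)(2.071) = 293.6 K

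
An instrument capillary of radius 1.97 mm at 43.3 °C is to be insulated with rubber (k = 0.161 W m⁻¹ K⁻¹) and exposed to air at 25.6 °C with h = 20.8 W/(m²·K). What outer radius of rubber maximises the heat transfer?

For a cylinder, r_cr = k_ins/h = 0.161/20.8 = 0.00774 m = 0.774 cm

r_cr = 0.774 cm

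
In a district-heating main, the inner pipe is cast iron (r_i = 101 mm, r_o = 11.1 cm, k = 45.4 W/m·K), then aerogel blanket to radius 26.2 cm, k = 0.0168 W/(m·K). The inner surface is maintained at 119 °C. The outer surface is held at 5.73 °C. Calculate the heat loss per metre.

Treat each layer as a resistance in series:
  R'_cast iron = ln(0.111/0.101)/(2πk) = 0.09441/(2π·45.4) = 3.310×10^-4 m·K/W
  R'_aerogel blanket = ln(0.262/0.111)/(2πk) = 0.8588/(2π·0.0168) = 8.136 m·K/W
ΣR = 3.310×10^-4 + 8.136 = 8.136 m·K/W
Q' = ΔT/ΣR = (119 °C − 5.73 °C)/8.136 = 13.9 W/m

Q' = 13.9 W/m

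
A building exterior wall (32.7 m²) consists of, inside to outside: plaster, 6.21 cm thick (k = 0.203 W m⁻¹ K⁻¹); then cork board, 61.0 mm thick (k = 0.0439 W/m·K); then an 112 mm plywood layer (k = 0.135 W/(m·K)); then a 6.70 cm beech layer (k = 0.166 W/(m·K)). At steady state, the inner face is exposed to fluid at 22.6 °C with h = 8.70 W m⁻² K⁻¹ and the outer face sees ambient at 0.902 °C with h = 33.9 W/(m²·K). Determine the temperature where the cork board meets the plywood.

Treat each layer as a resistance in series:
  R_conv,in = 1/(hA) = 1/(8.70·32.7) = 0.003515 K/W
  R_plaster = L/(kA) = 0.0621/(0.203·32.7) = 0.009355 K/W
  R_cork board = L/(kA) = 0.0610/(0.0439·32.7) = 0.04249 K/W
  R_plywood = L/(kA) = 0.112/(0.135·32.7) = 0.02537 K/W
  R_beech = L/(kA) = 0.0670/(0.166·32.7) = 0.01234 K/W
  R_conv,out = 1/(hA) = 1/(33.9·32.7) = 9.021×10^-4 K/W
ΣR = 0.003515 + 0.009355 + 0.04249 + 0.02537 + 0.01234 + 9.021×10^-4 = 0.09397 K/W
Q = ΔT/ΣR = (22.6 °C − 0.902 °C)/0.09397 = 230.9 W
From the inner boundary to the cork board/plywood interface, ΣR_partial = 0.05536 K/W.
T_interface = T_in − Q·ΣR_partial = 22.6 °C − (230.9)(0.05536) = 9.82 °C

T = 9.82 °C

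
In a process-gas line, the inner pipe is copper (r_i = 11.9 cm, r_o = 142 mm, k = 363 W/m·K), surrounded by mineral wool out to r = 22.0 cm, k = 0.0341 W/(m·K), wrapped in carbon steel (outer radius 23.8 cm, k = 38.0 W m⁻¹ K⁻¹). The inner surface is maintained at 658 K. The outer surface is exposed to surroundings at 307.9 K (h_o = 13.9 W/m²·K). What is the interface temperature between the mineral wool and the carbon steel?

Series thermal resistances, inner to outer:
  R'_copper = ln(0.142/0.119)/(2πk) = 0.1767/(2π·363) = 7.747×10^-5 m·K/W
  R'_mineral wool = ln(0.220/0.142)/(2πk) = 0.4378/(2π·0.0341) = 2.043 m·K/W
  R'_carbon steel = ln(0.238/0.220)/(2πk) = 0.07864/(2π·38.0) = 3.294×10^-4 m·K/W
  R'_conv,out = 1/(2πr h) = 1/(2π·0.238·13.9) = 0.04811 m·K/W
ΣR = 7.747×10^-5 + 2.043 + 3.294×10^-4 + 0.04811 = 2.092 m·K/W
Q' = ΔT/ΣR = (658 K − 307.9 K)/2.092 = 167.4 W/m
From the inner boundary to the mineral wool/carbon steel interface, ΣR_partial = 2.043 m·K/W.
T_interface = T_in − Q'·ΣR_partial = 658 K − (167.4)(2.043) = 316.0 K

T = 316.0 K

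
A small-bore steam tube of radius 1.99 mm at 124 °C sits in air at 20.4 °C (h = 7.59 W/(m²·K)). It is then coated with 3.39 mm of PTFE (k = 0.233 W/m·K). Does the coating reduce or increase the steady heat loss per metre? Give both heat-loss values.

Critical radius for a cylinder: r_cr = k/h = 0.0307 m = 3.07 cm.
Outer radius after coating: r₂ = 0.00199 + 0.00339 = 0.00538 m.
Since r₁ < r_cr and r₂ ≤ r_cr, the coating moves toward the maximum at r_cr — heat loss rises.
Bare: R = 1/(2πr₁h) = 10.54 m·K/W; Q = 103.6/10.54 = 9.83 W/m.
Coated: R = R_cond + R_conv = 4.577 m·K/W; Q = 103.6/4.577 = 22.6 W/m.

increases: 9.83 → 22.6 W/m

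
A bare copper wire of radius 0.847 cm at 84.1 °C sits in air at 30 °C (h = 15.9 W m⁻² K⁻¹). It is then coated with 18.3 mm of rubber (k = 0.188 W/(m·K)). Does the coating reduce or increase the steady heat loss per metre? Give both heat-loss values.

Critical radius for a cylinder: r_cr = k/h = 0.0118 m = 1.18 cm.
Outer radius after coating: r₂ = 0.00847 + 0.0183 = 0.02677 m.
r₁ < r_cr < r₂: heat loss rises to a maximum at r_cr then falls. Whether the coating helps depends on whether Q(r₂) has dropped back below Q(r₁).
Bare: R = 1/(2πr₁h) = 1.182 m·K/W; Q = 54.1/1.182 = 45.8 W/m.
Coated: R = R_cond + R_conv = 1.348 m·K/W; Q = 54.1/1.348 = 40.1 W/m.

reduces: 45.8 → 40.1 W/m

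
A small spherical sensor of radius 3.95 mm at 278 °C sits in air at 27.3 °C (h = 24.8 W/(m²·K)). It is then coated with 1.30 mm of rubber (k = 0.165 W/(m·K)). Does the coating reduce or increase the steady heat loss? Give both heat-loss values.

Critical radius for a sphere: r_cr = 2k/h = 0.0133 m = 1.33 cm.
Outer radius after coating: r₂ = 0.00395 + 0.00130 = 0.00525 m.
Since r₁ < r_cr and r₂ ≤ r_cr, the coating moves toward the maximum at r_cr — heat loss rises.
Bare: R = 1/(4πr₁²h) = 205.7 K/W; Q = 250.7/205.7 = 1.22 W.
Coated: R = R_cond + R_conv = 146.7 K/W; Q = 250.7/146.7 = 1.71 W.

increases: 1.22 → 1.71 W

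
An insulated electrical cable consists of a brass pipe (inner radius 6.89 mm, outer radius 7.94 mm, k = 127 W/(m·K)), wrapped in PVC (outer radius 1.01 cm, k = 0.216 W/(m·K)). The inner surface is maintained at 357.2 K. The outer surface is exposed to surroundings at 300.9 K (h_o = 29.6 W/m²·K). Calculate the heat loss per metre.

Resistance network (inner→outer):
  R'_brass = ln(0.00794/0.00689)/(2πk) = 0.1418/(2π·127) = 1.778×10^-4 m·K/W
  R'_PVC = ln(0.0101/0.00794)/(2πk) = 0.2406/(2π·0.216) = 0.1773 m·K/W
  R'_conv,out = 1/(2πr h) = 1/(2π·0.0101·29.6) = 0.5324 m·K/W
ΣR = 1.778×10^-4 + 0.1773 + 0.5324 = 0.7099 m·K/W
Q' = ΔT/ΣR = (357.2 K − 300.9 K)/0.7099 = 79.3 W/m

Q' = 79.3 W/m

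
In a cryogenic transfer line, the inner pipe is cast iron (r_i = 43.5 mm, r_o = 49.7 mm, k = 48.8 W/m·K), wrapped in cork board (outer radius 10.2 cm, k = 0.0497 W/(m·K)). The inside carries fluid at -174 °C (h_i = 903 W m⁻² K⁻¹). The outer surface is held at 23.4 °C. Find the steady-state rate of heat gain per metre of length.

Resistance network (inner→outer):
  R'_conv,in = 1/(2πr h) = 1/(2π·0.0435·903) = 0.004052 m·K/W
  R'_cast iron = ln(0.0497/0.0435)/(2πk) = 0.1332/(2π·48.8) = 4.346×10^-4 m·K/W
  R'_cork board = ln(0.102/0.0497)/(2πk) = 0.7190/(2π·0.0497) = 2.302 m·K/W
ΣR = 0.004052 + 4.346×10^-4 + 2.302 = 2.306 m·K/W
Q' = ΔT/ΣR = (-174 °C − 23.4 °C)/2.306 = -85.6 W/m
(Negative Q' ⇒ heat flows inward; heat gain = 85.6 W/m.)

Q' = 85.6 W/m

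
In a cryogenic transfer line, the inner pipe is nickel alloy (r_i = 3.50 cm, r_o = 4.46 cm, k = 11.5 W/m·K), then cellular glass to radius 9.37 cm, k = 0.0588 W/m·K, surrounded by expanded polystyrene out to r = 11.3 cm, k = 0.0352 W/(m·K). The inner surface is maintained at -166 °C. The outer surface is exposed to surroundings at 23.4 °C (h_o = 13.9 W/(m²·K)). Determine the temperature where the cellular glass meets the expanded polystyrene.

Series thermal resistances, inner to outer:
  R'_nickel alloy = ln(0.0446/0.0350)/(2πk) = 0.2424/(2π·11.5) = 0.003355 m·K/W
  R'_cellular glass = ln(0.0937/0.0446)/(2πk) = 0.7424/(2π·0.0588) = 2.009 m·K/W
  R'_expanded polystyrene = ln(0.113/0.0937)/(2πk) = 0.1873/(2π·0.0352) = 0.8468 m·K/W
  R'_conv,out = 1/(2πr h) = 1/(2π·0.113·13.9) = 0.1013 m·K/W
ΣR = 0.003355 + 2.009 + 0.8468 + 0.1013 = 2.960 m·K/W
Q' = ΔT/ΣR = (-166 °C − 23.4 °C)/2.960 = -63.99 W/m
From the inner boundary to the cellular glass/expanded polystyrene interface, ΣR_partial = 2.012 m·K/W.
T_interface = T_in − Q'·ΣR_partial = -166 °C − (-63.99)(2.012) = -37.3 °C

T = -37.3 °C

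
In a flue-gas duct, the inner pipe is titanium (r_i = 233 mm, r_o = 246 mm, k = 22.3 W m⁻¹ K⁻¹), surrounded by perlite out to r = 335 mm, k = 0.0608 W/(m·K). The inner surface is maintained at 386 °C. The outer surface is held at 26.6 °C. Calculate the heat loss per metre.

Q' = 444 W/m

Treat each layer as a resistance in series:
  R'_titanium = ln(0.246/0.233)/(2πk) = 0.05429/(2π·22.3) = 3.875×10^-4 m·K/W
  R'_perlite = ln(0.335/0.246)/(2πk) = 0.3088/(2π·0.0608) = 0.8083 m·K/W
ΣR = 3.875×10^-4 + 0.8083 = 0.8087 m·K/W
Q' = ΔT/ΣR = (386 °C − 26.6 °C)/0.8087 = 444 W/m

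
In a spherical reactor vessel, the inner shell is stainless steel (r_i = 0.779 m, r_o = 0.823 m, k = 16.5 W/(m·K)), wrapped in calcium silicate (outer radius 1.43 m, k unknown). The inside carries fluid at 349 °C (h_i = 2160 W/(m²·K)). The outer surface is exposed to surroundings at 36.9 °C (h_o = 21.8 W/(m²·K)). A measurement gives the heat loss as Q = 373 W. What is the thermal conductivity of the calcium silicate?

k = 0.0492 W/m·K

ΣR = ΔT/Q = |349 − 36.9|/373 = 0.8367 K/W
Known resistances:
  R_conv,in = 1/(4πr²h) = 1/(4π·0.779²·2160) = 6.071×10^-5 K/W
  R_stainless steel = (1/0.779 − 1/0.823)/(4πk) = 0.06863/(4π·16.5) = 3.310×10^-4 K/W
  R_conv,out = 1/(4πr²h) = 1/(4π·1.43²·21.8) = 0.001785 K/W
R_calcium silicate = ΣR − ΣR_known = 0.8367 − 0.002177 = 0.8345 K/W
(1/r₁−1/r₂)/(4πk) = 0.8345 ⇒ k = 0.5158/(4π·0.8345) = 0.0492 W/m·K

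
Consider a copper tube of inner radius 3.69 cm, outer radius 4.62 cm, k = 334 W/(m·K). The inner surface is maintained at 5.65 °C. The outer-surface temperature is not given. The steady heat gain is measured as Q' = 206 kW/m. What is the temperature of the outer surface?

T_out = 27.7 °C

Sum the resistances:
  R'_copper = ln(0.0462/0.0369)/(2πk) = 0.2248/(2π·334) = 1.071×10^-4 m·K/W
ΣR = 1.071×10^-4 m·K/W
ΔT = Q'·ΣR = 2.06×10^5 × 1.071×10^-4 = 22.06 K
Heat flows inward, so T_out = T_in + ΔT = 5.65 + 22.06 = 27.7 °C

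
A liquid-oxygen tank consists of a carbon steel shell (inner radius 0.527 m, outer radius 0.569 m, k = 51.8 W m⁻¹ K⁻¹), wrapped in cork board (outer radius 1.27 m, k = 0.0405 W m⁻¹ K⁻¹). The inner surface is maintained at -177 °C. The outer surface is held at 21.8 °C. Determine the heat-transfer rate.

Resistance network (inner→outer):
  R_carbon steel = (1/0.527 − 1/0.569)/(4πk) = 0.1401/(4π·51.8) = 2.152×10^-4 K/W
  R_cork board = (1/0.569 − 1/1.27)/(4πk) = 0.9701/(4π·0.0405) = 1.906 K/W
ΣR = 2.152×10^-4 + 1.906 = 1.906 K/W
Q = ΔT/ΣR = (-177 °C − 21.8 °C)/1.906 = -104 W
(Negative Q ⇒ heat flows inward; heat gain = 104 W.)

Q = 104 W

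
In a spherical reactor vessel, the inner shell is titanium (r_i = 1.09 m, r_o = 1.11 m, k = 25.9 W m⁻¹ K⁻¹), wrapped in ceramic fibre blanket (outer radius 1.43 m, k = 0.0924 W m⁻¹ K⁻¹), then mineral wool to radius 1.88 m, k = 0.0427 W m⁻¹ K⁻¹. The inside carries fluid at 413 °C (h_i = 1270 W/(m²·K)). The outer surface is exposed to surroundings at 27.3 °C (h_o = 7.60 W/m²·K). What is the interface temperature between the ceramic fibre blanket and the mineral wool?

Series thermal resistances, inner to outer:
  R_conv,in = 1/(4πr²h) = 1/(4π·1.09²·1270) = 5.274×10^-5 K/W
  R_titanium = (1/1.09 − 1/1.11)/(4πk) = 0.01653/(4π·25.9) = 5.079×10^-5 K/W
  R_ceramic fibre blanket = (1/1.11 − 1/1.43)/(4πk) = 0.2016/(4π·0.0924) = 0.1736 K/W
  R_mineral wool = (1/1.43 − 1/1.88)/(4πk) = 0.1674/(4π·0.0427) = 0.3119 K/W
  R_conv,out = 1/(4πr²h) = 1/(4π·1.88²·7.60) = 0.002963 K/W
ΣR = 5.274×10^-5 + 5.079×10^-5 + 0.1736 + 0.3119 + 0.002963 = 0.4886 K/W
Q = ΔT/ΣR = (413 °C − 27.3 °C)/0.4886 = 789.4 W
From the inner boundary to the ceramic fibre blanket/mineral wool interface, ΣR_partial = 0.1737 K/W.
T_interface = T_in − Q·ΣR_partial = 413 °C − (789.4)(0.1737) = 276 °C

T = 276 °C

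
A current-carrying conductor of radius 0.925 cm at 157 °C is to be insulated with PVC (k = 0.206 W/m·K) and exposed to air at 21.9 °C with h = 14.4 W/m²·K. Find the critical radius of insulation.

r_cr = 1.43 cm

For a cylinder, r_cr = k_ins/h = 0.206/14.4 = 0.0143 m = 1.43 cm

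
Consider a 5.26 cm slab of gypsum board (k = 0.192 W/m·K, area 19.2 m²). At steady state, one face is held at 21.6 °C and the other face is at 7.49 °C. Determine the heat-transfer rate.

Q = kA·ΔT/L = 0.192 × 19.2 × |21.6 °C − 7.49 °C| / 0.0526 = 989 W

Q = 989 W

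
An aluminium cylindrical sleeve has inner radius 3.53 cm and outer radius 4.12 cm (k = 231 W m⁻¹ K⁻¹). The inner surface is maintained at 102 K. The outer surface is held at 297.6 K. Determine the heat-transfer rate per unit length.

Q' = 2πk·ΔT/ln(r₂/r₁) = 2π × 231 × 195.6 / ln(0.0412/0.0353) = 1.84×10^6 W/m

Q' = 1840 kW/m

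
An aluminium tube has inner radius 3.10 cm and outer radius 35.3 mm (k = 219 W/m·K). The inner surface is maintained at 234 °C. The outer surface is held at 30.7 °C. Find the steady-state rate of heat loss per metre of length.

Q' = 2πk·ΔT/ln(r₂/r₁) = 2π × 219 × 203.3 / ln(0.0353/0.0310) = 2.15×10^6 W/m

Q' = 2150 kW/m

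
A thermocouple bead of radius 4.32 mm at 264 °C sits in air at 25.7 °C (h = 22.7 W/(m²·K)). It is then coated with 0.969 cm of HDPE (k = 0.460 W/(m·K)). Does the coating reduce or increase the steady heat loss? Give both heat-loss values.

Critical radius for a sphere: r_cr = 2k/h = 0.0405 m = 4.05 cm.
Outer radius after coating: r₂ = 0.00432 + 0.00969 = 0.01401 m.
Since r₁ < r_cr and r₂ ≤ r_cr, the coating moves toward the maximum at r_cr — heat loss rises.
Bare: R = 1/(4πr₁²h) = 187.8 K/W; Q = 238.3/187.8 = 1.27 W.
Coated: R = R_cond + R_conv = 45.56 K/W; Q = 238.3/45.56 = 5.23 W.

increases: 1.27 → 5.23 W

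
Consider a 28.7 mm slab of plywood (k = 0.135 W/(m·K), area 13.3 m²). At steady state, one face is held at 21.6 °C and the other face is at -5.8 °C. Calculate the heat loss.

Q = kA·ΔT/L = 0.135 × 13.3 × |21.6 °C − -5.8 °C| / 0.0287 = 1710 W

Q = 1710 W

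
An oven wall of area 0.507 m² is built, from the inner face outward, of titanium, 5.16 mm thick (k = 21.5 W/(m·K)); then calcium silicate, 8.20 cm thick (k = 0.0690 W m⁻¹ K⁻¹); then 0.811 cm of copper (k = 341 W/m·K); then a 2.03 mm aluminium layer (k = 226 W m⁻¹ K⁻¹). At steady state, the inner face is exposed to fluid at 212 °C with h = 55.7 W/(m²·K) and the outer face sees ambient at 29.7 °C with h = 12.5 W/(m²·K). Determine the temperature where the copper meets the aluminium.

T = 41.0 °C

Treat each layer as a resistance in series:
  R_conv,in = 1/(hA) = 1/(55.7·0.507) = 0.03541 K/W
  R_titanium = L/(kA) = 0.00516/(21.5·0.507) = 4.734×10^-4 K/W
  R_calcium silicate = L/(kA) = 0.0820/(0.0690·0.507) = 2.344 K/W
  R_copper = L/(kA) = 0.00811/(341·0.507) = 4.691×10^-5 K/W
  R_aluminium = L/(kA) = 0.00203/(226·0.507) = 1.772×10^-5 K/W
  R_conv,out = 1/(hA) = 1/(12.5·0.507) = 0.1578 K/W
ΣR = 0.03541 + 4.734×10^-4 + 2.344 + 4.691×10^-5 + 1.772×10^-5 + 0.1578 = 2.538 K/W
Q = ΔT/ΣR = (212 °C − 29.7 °C)/2.538 = 71.83 W
From the inner boundary to the copper/aluminium interface, ΣR_partial = 2.380 K/W.
T_interface = T_in − Q·ΣR_partial = 212 °C − (71.83)(2.380) = 41.0 °C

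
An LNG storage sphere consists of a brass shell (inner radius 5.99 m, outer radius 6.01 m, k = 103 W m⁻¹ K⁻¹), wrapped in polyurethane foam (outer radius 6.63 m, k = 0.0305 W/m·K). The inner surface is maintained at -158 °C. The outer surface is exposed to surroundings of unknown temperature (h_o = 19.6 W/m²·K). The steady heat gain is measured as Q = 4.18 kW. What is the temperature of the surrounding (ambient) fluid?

Series resistances:
  R_brass = (1/5.99 − 1/6.01)/(4πk) = 5.556×10^-4/(4π·103) = 4.292×10^-7 K/W
  R_polyurethane foam = (1/6.01 − 1/6.63)/(4πk) = 0.01556/(4π·0.0305) = 0.04060 K/W
  R_conv,out = 1/(4πr²h) = 1/(4π·6.63²·19.6) = 9.236×10^-5 K/W
ΣR = 0.04069 K/W
ΔT = Q·ΣR = 4180 × 0.04069 = 170.1 K
Heat flows inward, so T_out = T_in + ΔT = -158 + 170.1 = 12.1 °C

T_out = 12.1 °C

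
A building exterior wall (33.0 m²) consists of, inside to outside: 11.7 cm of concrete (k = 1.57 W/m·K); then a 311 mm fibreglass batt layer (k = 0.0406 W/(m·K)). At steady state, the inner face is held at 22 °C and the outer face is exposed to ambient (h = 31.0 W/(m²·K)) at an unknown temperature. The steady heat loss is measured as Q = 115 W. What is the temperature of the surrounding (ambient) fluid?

Series resistances:
  R_concrete = L/(kA) = 0.117/(1.57·33.0) = 0.002258 K/W
  R_fibreglass batt = L/(kA) = 0.311/(0.0406·33.0) = 0.2321 K/W
  R_conv,out = 1/(hA) = 1/(31.0·33.0) = 9.775×10^-4 K/W
ΣR = 0.2354 K/W
ΔT = Q·ΣR = 115 × 0.2354 = 27.07 K
Heat flows outward, so T_out = T_in − ΔT = 22 − 27.07 = -5.07 °C

T_out = -5.07 °C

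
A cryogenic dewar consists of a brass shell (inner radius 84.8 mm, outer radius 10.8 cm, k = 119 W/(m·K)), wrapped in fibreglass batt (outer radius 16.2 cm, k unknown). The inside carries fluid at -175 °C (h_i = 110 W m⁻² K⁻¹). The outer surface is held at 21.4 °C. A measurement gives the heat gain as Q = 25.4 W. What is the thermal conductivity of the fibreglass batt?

k = 0.0322 W/m·K

ΣR = ΔT/Q = |-175 − 21.4|/25.4 = 7.732 K/W
Known resistances:
  R_conv,in = 1/(4πr²h) = 1/(4π·0.0848²·110) = 0.1006 K/W
  R_brass = (1/0.0848 − 1/0.108)/(4πk) = 2.533/(4π·119) = 0.001694 K/W
R_fibreglass batt = ΣR − ΣR_known = 7.732 − 0.1023 = 7.630 K/W
(1/r₁−1/r₂)/(4πk) = 7.630 ⇒ k = 3.086/(4π·7.630) = 0.0322 W/m·K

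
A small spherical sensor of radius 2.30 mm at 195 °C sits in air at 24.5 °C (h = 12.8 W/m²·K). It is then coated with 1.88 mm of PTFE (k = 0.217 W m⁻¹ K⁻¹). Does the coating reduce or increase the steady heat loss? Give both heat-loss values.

Critical radius for a sphere: r_cr = 2k/h = 0.0339 m = 3.39 cm.
Outer radius after coating: r₂ = 0.00230 + 0.00188 = 0.00418 m.
Since r₁ < r_cr and r₂ ≤ r_cr, the coating moves toward the maximum at r_cr — heat loss rises.
Bare: R = 1/(4πr₁²h) = 1175 K/W; Q = 170.5/1175 = 0.145 W.
Coated: R = R_cond + R_conv = 427.5 K/W; Q = 170.5/427.5 = 0.399 W.

increases: 0.145 → 0.399 W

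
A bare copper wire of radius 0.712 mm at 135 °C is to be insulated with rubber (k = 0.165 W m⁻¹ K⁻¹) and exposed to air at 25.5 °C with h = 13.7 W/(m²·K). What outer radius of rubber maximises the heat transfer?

r_cr = 1.20 cm

For a cylinder, r_cr = k_ins/h = 0.165/13.7 = 0.0120 m = 1.20 cm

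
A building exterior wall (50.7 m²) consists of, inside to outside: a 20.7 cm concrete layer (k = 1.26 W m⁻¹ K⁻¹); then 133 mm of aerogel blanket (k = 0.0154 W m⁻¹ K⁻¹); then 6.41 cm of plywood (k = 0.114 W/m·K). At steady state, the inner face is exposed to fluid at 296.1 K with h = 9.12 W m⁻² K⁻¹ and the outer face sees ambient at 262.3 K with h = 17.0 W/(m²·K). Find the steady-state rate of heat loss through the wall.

Treat each layer as a resistance in series:
  R_conv,in = 1/(hA) = 1/(9.12·50.7) = 0.002163 K/W
  R_concrete = L/(kA) = 0.207/(1.26·50.7) = 0.003240 K/W
  R_aerogel blanket = L/(kA) = 0.133/(0.0154·50.7) = 0.1703 K/W
  R_plywood = L/(kA) = 0.0641/(0.114·50.7) = 0.01109 K/W
  R_conv,out = 1/(hA) = 1/(17.0·50.7) = 0.001160 K/W
ΣR = 0.002163 + 0.003240 + 0.1703 + 0.01109 + 0.001160 = 0.1880 K/W
Q = ΔT/ΣR = (296.1 K − 262.3 K)/0.1880 = 180 W

Q = 180 W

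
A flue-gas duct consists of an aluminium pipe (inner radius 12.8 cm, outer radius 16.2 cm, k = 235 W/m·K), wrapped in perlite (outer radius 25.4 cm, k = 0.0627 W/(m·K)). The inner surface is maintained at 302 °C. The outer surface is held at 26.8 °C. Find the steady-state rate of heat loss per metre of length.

Series thermal resistances, inner to outer:
  R'_aluminium = ln(0.162/0.128)/(2πk) = 0.2356/(2π·235) = 1.595×10^-4 m·K/W
  R'_perlite = ln(0.254/0.162)/(2πk) = 0.4497/(2π·0.0627) = 1.142 m·K/W
ΣR = 1.595×10^-4 + 1.142 = 1.142 m·K/W
Q' = ΔT/ΣR = (302 °C − 26.8 °C)/1.142 = 241 W/m

Q' = 241 W/m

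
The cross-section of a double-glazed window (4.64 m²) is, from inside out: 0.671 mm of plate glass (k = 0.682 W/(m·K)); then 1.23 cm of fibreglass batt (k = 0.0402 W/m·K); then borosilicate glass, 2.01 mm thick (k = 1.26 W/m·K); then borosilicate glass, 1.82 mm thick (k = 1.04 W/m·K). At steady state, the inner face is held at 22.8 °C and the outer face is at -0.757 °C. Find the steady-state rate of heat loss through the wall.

Treat each layer as a resistance in series:
  R_plate glass = L/(kA) = 6.71×10^-4/(0.682·4.64) = 2.120×10^-4 K/W
  R_fibreglass batt = L/(kA) = 0.0123/(0.0402·4.64) = 0.06594 K/W
  R_borosilicate glass = L/(kA) = 0.00201/(1.26·4.64) = 3.438×10^-4 K/W
  R_borosilicate glass = L/(kA) = 0.00182/(1.04·4.64) = 3.772×10^-4 K/W
ΣR = 2.120×10^-4 + 0.06594 + 3.438×10^-4 + 3.772×10^-4 = 0.06687 K/W
Q = ΔT/ΣR = (22.8 °C − -0.757 °C)/0.06687 = 352 W

Q = 352 W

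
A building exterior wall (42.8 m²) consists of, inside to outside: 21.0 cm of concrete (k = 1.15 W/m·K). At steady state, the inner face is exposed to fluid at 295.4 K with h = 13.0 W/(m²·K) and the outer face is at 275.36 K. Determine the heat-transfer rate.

Series thermal resistances, inner to outer:
  R_conv,in = 1/(hA) = 1/(13.0·42.8) = 0.001797 K/W
  R_concrete = L/(kA) = 0.210/(1.15·42.8) = 0.004267 K/W
ΣR = 0.001797 + 0.004267 = 0.006064 K/W
Q = ΔT/ΣR = (295.4 K − 275.36 K)/0.006064 = 3300 W

Q = 3.30 kW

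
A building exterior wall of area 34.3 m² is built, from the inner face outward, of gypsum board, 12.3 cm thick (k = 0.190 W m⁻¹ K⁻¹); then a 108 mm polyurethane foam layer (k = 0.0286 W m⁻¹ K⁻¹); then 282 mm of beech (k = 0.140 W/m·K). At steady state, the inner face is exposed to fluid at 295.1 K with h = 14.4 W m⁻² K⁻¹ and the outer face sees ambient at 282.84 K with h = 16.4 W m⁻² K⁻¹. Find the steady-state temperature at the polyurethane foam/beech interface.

Resistance network (inner→outer):
  R_conv,in = 1/(hA) = 1/(14.4·34.3) = 0.002025 K/W
  R_gypsum board = L/(kA) = 0.123/(0.190·34.3) = 0.01887 K/W
  R_polyurethane foam = L/(kA) = 0.108/(0.0286·34.3) = 0.1101 K/W
  R_beech = L/(kA) = 0.282/(0.140·34.3) = 0.05873 K/W
  R_conv,out = 1/(hA) = 1/(16.4·34.3) = 0.001778 K/W
ΣR = 0.002025 + 0.01887 + 0.1101 + 0.05873 + 0.001778 = 0.1915 K/W
Q = ΔT/ΣR = (295.1 K − 282.84 K)/0.1915 = 64.02 W
From the inner boundary to the polyurethane foam/beech interface, ΣR_partial = 0.1310 K/W.
T_interface = T_in − Q·ΣR_partial = 295.1 K − (64.02)(0.1310) = 286.7 K

T = 286.7 K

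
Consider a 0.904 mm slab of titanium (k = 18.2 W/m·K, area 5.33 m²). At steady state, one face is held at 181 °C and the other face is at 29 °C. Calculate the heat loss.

Q = 16300 kW

Q = kA·ΔT/L = 18.2 × 5.33 × |181 °C − 29 °C| / 9.04×10^-4 = 1.63×10^7 W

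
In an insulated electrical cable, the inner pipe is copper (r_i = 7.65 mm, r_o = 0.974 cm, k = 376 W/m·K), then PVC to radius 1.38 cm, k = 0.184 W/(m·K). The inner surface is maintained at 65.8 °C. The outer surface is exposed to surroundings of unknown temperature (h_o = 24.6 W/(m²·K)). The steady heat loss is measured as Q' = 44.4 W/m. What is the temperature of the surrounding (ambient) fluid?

Sum the resistances:
  R'_copper = ln(0.00974/0.00765)/(2πk) = 0.2415/(2π·376) = 1.022×10^-4 m·K/W
  R'_PVC = ln(0.0138/0.00974)/(2πk) = 0.3484/(2π·0.184) = 0.3014 m·K/W
  R'_conv,out = 1/(2πr h) = 1/(2π·0.0138·24.6) = 0.4688 m·K/W
ΣR = 0.7703 m·K/W
ΔT = Q'·ΣR = 44.4 × 0.7703 = 34.20 K
Heat flows outward, so T_out = T_in − ΔT = 65.8 − 34.20 = 31.6 °C

T_out = 31.6 °C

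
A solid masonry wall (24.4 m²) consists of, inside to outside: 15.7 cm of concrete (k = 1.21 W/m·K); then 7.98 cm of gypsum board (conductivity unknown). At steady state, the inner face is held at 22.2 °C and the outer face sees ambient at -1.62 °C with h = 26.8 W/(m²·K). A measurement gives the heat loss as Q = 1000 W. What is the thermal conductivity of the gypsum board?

ΣR = ΔT/Q = |22.2 − -1.62|/1000 = 0.02382 K/W
Known resistances:
  R_concrete = L/(kA) = 0.157/(1.21·24.4) = 0.005318 K/W
  R_conv,out = 1/(hA) = 1/(26.8·24.4) = 0.001529 K/W
R_gypsum board = ΣR − ΣR_known = 0.02382 − 0.006847 = 0.01697 K/W
L/(kA) = 0.01697 ⇒ k = 0.0798/(0.01697·24.4) = 0.193 W/m·K

k = 0.193 W/m·K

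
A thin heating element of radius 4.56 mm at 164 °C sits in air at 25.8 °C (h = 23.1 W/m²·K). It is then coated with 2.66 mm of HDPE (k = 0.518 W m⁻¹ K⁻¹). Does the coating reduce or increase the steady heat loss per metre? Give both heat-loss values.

increases: 91.5 → 126 W/m

Critical radius for a cylinder: r_cr = k/h = 0.0224 m = 2.24 cm.
Outer radius after coating: r₂ = 0.00456 + 0.00266 = 0.00722 m.
Since r₁ < r_cr and r₂ ≤ r_cr, the coating moves toward the maximum at r_cr — heat loss rises.
Bare: R = 1/(2πr₁h) = 1.511 m·K/W; Q = 138.2/1.511 = 91.5 W/m.
Coated: R = R_cond + R_conv = 1.095 m·K/W; Q = 138.2/1.095 = 126 W/m.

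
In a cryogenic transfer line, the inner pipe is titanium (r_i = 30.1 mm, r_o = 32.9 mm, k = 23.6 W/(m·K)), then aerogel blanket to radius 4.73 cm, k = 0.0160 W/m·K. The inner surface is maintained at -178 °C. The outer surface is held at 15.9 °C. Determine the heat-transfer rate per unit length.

Q' = 53.7 W/m

Resistance network (inner→outer):
  R'_titanium = ln(0.0329/0.0301)/(2πk) = 0.08895/(2π·23.6) = 5.998×10^-4 m·K/W
  R'_aerogel blanket = ln(0.0473/0.0329)/(2πk) = 0.3630/(2π·0.0160) = 3.611 m·K/W
ΣR = 5.998×10^-4 + 3.611 = 3.612 m·K/W
Q' = ΔT/ΣR = (-178 °C − 15.9 °C)/3.612 = -53.7 W/m
(Negative Q' ⇒ heat flows inward; heat gain = 53.7 W/m.)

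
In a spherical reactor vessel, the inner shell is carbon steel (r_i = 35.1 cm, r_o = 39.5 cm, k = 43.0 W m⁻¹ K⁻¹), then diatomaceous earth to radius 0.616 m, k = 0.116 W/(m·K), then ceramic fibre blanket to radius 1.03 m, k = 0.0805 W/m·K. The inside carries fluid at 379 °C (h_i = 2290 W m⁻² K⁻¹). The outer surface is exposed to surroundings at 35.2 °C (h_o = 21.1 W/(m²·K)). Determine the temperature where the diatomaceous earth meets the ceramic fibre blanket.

T = 210 °C

Resistance network (inner→outer):
  R_conv,in = 1/(4πr²h) = 1/(4π·0.351²·2290) = 2.821×10^-4 K/W
  R_carbon steel = (1/0.351 − 1/0.395)/(4πk) = 0.3174/(4π·43.0) = 5.873×10^-4 K/W
  R_diatomaceous earth = (1/0.395 − 1/0.616)/(4πk) = 0.9083/(4π·0.116) = 0.6231 K/W
  R_ceramic fibre blanket = (1/0.616 − 1/1.03)/(4πk) = 0.6525/(4π·0.0805) = 0.6450 K/W
  R_conv,out = 1/(4πr²h) = 1/(4π·1.03²·21.1) = 0.003555 K/W
ΣR = 2.821×10^-4 + 5.873×10^-4 + 0.6231 + 0.6450 + 0.003555 = 1.273 K/W
Q = ΔT/ΣR = (379 °C − 35.2 °C)/1.273 = 270.1 W
From the inner boundary to the diatomaceous earth/ceramic fibre blanket interface, ΣR_partial = 0.6240 K/W.
T_interface = T_in − Q·ΣR_partial = 379 °C − (270.1)(0.6240) = 210 °C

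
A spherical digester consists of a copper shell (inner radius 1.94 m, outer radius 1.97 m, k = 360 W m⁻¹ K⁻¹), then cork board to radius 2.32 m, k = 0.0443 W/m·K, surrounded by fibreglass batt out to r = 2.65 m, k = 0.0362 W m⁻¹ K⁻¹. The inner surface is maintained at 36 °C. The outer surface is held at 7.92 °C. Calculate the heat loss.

Q = 110 W

Series thermal resistances, inner to outer:
  R_copper = (1/1.94 − 1/1.97)/(4πk) = 0.007850/(4π·360) = 1.735×10^-6 K/W
  R_cork board = (1/1.97 − 1/2.32)/(4πk) = 0.07658/(4π·0.0443) = 0.1376 K/W
  R_fibreglass batt = (1/2.32 − 1/2.65)/(4πk) = 0.05368/(4π·0.0362) = 0.1180 K/W
ΣR = 1.735×10^-6 + 0.1376 + 0.1180 = 0.2556 K/W
Q = ΔT/ΣR = (36 °C − 7.92 °C)/0.2556 = 110 W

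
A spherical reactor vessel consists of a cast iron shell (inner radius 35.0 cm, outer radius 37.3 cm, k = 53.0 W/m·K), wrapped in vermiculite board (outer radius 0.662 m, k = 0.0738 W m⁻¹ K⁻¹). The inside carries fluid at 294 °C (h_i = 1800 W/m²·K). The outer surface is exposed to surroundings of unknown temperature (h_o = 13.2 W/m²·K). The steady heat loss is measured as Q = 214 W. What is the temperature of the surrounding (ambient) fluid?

T_out = 20.9 °C

Series resistances:
  R_conv,in = 1/(4πr²h) = 1/(4π·0.350²·1800) = 3.609×10^-4 K/W
  R_cast iron = (1/0.350 − 1/0.373)/(4πk) = 0.1762/(4π·53.0) = 2.645×10^-4 K/W
  R_vermiculite board = (1/0.373 − 1/0.662)/(4πk) = 1.170/(4π·0.0738) = 1.262 K/W
  R_conv,out = 1/(4πr²h) = 1/(4π·0.662²·13.2) = 0.01376 K/W
ΣR = 1.276 K/W
ΔT = Q·ΣR = 214 × 1.276 = 273.1 K
Heat flows outward, so T_out = T_in − ΔT = 294 − 273.1 = 20.9 °C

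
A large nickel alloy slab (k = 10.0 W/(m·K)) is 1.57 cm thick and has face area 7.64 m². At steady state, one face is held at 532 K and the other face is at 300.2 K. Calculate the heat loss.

Q = kA·ΔT/L = 10.0 × 7.64 × |532 K − 300.2 K| / 0.0157 = 1.13×10^6 W

Q = 1130 kW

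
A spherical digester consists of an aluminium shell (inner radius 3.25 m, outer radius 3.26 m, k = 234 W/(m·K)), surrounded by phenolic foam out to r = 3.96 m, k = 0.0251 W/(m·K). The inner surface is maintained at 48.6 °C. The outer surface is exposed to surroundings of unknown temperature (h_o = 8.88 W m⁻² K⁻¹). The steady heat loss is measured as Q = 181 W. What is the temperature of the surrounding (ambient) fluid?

T_out = 17.4 °C

Sum the resistances:
  R_aluminium = (1/3.25 − 1/3.26)/(4πk) = 9.438×10^-4/(4π·234) = 3.210×10^-7 K/W
  R_phenolic foam = (1/3.26 − 1/3.96)/(4πk) = 0.05422/(4π·0.0251) = 0.1719 K/W
  R_conv,out = 1/(4πr²h) = 1/(4π·3.96²·8.88) = 5.715×10^-4 K/W
ΣR = 0.1725 K/W
ΔT = Q·ΣR = 181 × 0.1725 = 31.22 K
Heat flows outward, so T_out = T_in − ΔT = 48.6 − 31.22 = 17.4 °C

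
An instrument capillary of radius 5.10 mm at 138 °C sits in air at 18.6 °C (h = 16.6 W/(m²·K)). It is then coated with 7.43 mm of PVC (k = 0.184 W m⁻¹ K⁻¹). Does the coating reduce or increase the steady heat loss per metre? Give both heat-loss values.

Critical radius for a cylinder: r_cr = k/h = 0.0111 m = 1.11 cm.
Outer radius after coating: r₂ = 0.00510 + 0.00743 = 0.01253 m.
r₁ < r_cr < r₂: heat loss rises to a maximum at r_cr then falls. Whether the coating helps depends on whether Q(r₂) has dropped back below Q(r₁).
Bare: R = 1/(2πr₁h) = 1.880 m·K/W; Q = 119.4/1.880 = 63.5 W/m.
Coated: R = R_cond + R_conv = 1.543 m·K/W; Q = 119.4/1.543 = 77.4 W/m.

increases: 63.5 → 77.4 W/m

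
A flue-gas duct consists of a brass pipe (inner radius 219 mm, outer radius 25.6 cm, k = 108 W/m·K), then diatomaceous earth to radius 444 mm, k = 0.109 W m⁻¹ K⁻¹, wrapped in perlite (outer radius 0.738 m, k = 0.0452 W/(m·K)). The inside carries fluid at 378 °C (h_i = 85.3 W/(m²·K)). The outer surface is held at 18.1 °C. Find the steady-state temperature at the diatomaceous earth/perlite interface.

Treat each layer as a resistance in series:
  R'_conv,in = 1/(2πr h) = 1/(2π·0.219·85.3) = 0.008520 m·K/W
  R'_brass = ln(0.256/0.219)/(2πk) = 0.1561/(2π·108) = 2.300×10^-4 m·K/W
  R'_diatomaceous earth = ln(0.444/0.256)/(2πk) = 0.5506/(2π·0.109) = 0.8040 m·K/W
  R'_perlite = ln(0.738/0.444)/(2πk) = 0.5081/(2π·0.0452) = 1.789 m·K/W
ΣR = 0.008520 + 2.300×10^-4 + 0.8040 + 1.789 = 2.602 m·K/W
Q' = ΔT/ΣR = (378 °C − 18.1 °C)/2.602 = 138.3 W/m
From the inner boundary to the diatomaceous earth/perlite interface, ΣR_partial = 0.8128 m·K/W.
T_interface = T_in − Q'·ΣR_partial = 378 °C − (138.3)(0.8128) = 266 °C

T = 266 °C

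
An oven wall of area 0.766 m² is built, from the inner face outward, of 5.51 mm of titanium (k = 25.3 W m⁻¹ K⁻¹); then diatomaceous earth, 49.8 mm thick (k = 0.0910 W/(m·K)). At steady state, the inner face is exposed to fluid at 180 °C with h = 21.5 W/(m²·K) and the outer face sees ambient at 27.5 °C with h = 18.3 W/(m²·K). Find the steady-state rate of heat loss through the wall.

Q = 180 W

Resistance network (inner→outer):
  R_conv,in = 1/(hA) = 1/(21.5·0.766) = 0.06072 K/W
  R_titanium = L/(kA) = 0.00551/(25.3·0.766) = 2.843×10^-4 K/W
  R_diatomaceous earth = L/(kA) = 0.0498/(0.0910·0.766) = 0.7144 K/W
  R_conv,out = 1/(hA) = 1/(18.3·0.766) = 0.07134 K/W
ΣR = 0.06072 + 2.843×10^-4 + 0.7144 + 0.07134 = 0.8467 K/W
Q = ΔT/ΣR = (180 °C − 27.5 °C)/0.8467 = 180 W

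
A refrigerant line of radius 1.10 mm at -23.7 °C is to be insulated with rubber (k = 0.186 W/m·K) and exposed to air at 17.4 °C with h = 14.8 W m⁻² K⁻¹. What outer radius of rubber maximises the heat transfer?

For a cylinder, r_cr = k_ins/h = 0.186/14.8 = 0.0126 m = 1.26 cm

r_cr = 1.26 cm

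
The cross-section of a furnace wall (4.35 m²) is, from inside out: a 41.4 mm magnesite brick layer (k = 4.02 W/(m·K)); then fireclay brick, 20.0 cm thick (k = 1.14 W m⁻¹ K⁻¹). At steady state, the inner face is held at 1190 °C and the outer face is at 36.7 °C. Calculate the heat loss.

Q = 27000 W

Treat each layer as a resistance in series:
  R_magnesite brick = L/(kA) = 0.0414/(4.02·4.35) = 0.002367 K/W
  R_fireclay brick = L/(kA) = 0.200/(1.14·4.35) = 0.04033 K/W
ΣR = 0.002367 + 0.04033 = 0.04270 K/W
Q = ΔT/ΣR = (1190 °C − 36.7 °C)/0.04270 = 27000 W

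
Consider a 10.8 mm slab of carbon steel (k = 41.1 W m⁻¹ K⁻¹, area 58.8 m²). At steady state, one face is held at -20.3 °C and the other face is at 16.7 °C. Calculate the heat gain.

Q = kA·ΔT/L = 41.1 × 58.8 × |-20.3 °C − 16.7 °C| / 0.0108 = 8.28×10^6 W

Q = 8.28×10^6 W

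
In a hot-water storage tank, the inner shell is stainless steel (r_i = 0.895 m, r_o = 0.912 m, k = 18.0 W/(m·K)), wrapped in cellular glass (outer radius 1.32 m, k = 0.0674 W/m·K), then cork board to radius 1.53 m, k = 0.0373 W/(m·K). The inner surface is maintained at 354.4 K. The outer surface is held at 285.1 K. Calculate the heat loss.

Treat each layer as a resistance in series:
  R_stainless steel = (1/0.895 − 1/0.912)/(4πk) = 0.02083/(4π·18.0) = 9.208×10^-5 K/W
  R_cellular glass = (1/0.912 − 1/1.32)/(4πk) = 0.3389/(4π·0.0674) = 0.4001 K/W
  R_cork board = (1/1.32 − 1/1.53)/(4πk) = 0.1040/(4π·0.0373) = 0.2218 K/W
ΣR = 9.208×10^-5 + 0.4001 + 0.2218 = 0.6220 K/W
Q = ΔT/ΣR = (354.4 K − 285.1 K)/0.6220 = 111 W

Q = 111 W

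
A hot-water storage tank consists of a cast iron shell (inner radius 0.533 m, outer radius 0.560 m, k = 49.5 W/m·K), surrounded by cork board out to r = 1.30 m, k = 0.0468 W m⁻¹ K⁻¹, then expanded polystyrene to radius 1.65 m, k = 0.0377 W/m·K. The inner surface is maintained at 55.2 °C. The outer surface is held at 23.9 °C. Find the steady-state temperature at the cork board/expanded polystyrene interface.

T = 29.1 °C

Resistance network (inner→outer):
  R_cast iron = (1/0.533 − 1/0.560)/(4πk) = 0.09046/(4π·49.5) = 1.454×10^-4 K/W
  R_cork board = (1/0.560 − 1/1.30)/(4πk) = 1.016/(4π·0.0468) = 1.728 K/W
  R_expanded polystyrene = (1/1.30 − 1/1.65)/(4πk) = 0.1632/(4π·0.0377) = 0.3444 K/W
ΣR = 1.454×10^-4 + 1.728 + 0.3444 = 2.073 K/W
Q = ΔT/ΣR = (55.2 °C − 23.9 °C)/2.073 = 15.10 W
From the inner boundary to the cork board/expanded polystyrene interface, ΣR_partial = 1.728 K/W.
T_interface = T_in − Q·ΣR_partial = 55.2 °C − (15.10)(1.728) = 29.1 °C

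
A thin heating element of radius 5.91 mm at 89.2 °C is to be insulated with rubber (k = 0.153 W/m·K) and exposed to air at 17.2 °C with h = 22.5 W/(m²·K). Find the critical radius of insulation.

r_cr = 0.680 cm

For a cylinder, r_cr = k_ins/h = 0.153/22.5 = 0.00680 m = 0.680 cm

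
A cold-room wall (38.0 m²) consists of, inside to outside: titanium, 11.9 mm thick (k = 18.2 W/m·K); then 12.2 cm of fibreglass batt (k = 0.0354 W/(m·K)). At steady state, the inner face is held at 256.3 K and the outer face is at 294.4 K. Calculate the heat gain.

Q = 420 W

Resistance network (inner→outer):
  R_titanium = L/(kA) = 0.0119/(18.2·38.0) = 1.721×10^-5 K/W
  R_fibreglass batt = L/(kA) = 0.122/(0.0354·38.0) = 0.09069 K/W
ΣR = 1.721×10^-5 + 0.09069 = 0.09071 K/W
Q = ΔT/ΣR = (256.3 K − 294.4 K)/0.09071 = -420 W
(Negative Q ⇒ heat flows inward; heat gain = 420 W.)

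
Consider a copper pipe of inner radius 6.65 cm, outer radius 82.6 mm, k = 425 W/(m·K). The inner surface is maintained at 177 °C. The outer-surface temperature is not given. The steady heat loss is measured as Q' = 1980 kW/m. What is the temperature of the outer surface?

Sum the resistances:
  R'_copper = ln(0.0826/0.0665)/(2πk) = 0.2168/(2π·425) = 8.119×10^-5 m·K/W
ΣR = 8.119×10^-5 m·K/W
ΔT = Q'·ΣR = 1.98×10^6 × 8.119×10^-5 = 160.8 K
Heat flows outward, so T_out = T_in − ΔT = 177 − 160.8 = 16.2 °C

T_out = 16.2 °C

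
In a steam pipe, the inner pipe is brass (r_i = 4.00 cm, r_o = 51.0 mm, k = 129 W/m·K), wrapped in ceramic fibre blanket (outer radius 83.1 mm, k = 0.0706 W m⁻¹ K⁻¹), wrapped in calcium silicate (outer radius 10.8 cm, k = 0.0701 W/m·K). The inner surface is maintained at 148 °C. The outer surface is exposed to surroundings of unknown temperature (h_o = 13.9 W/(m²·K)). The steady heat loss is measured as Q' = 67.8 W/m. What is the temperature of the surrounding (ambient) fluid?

T_out = 25.8 °C

Series resistances:
  R'_brass = ln(0.0510/0.0400)/(2πk) = 0.2429/(2π·129) = 2.997×10^-4 m·K/W
  R'_ceramic fibre blanket = ln(0.0831/0.0510)/(2πk) = 0.4882/(2π·0.0706) = 1.101 m·K/W
  R'_calcium silicate = ln(0.108/0.0831)/(2πk) = 0.2621/(2π·0.0701) = 0.5950 m·K/W
  R'_conv,out = 1/(2πr h) = 1/(2π·0.108·13.9) = 0.1060 m·K/W
ΣR = 1.802 m·K/W
ΔT = Q'·ΣR = 67.8 × 1.802 = 122.2 K
Heat flows outward, so T_out = T_in − ΔT = 148 − 122.2 = 25.8 °C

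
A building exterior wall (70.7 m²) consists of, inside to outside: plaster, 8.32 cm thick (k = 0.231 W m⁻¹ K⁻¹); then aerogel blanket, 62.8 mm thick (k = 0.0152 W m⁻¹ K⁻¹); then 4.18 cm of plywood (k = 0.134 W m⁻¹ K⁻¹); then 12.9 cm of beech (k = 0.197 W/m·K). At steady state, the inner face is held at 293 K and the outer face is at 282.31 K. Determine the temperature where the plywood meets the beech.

Treat each layer as a resistance in series:
  R_plaster = L/(kA) = 0.0832/(0.231·70.7) = 0.005094 K/W
  R_aerogel blanket = L/(kA) = 0.0628/(0.0152·70.7) = 0.05844 K/W
  R_plywood = L/(kA) = 0.0418/(0.134·70.7) = 0.004412 K/W
  R_beech = L/(kA) = 0.129/(0.197·70.7) = 0.009262 K/W
ΣR = 0.005094 + 0.05844 + 0.004412 + 0.009262 = 0.07721 K/W
Q = ΔT/ΣR = (293 K − 282.31 K)/0.07721 = 138.5 W
From the inner boundary to the plywood/beech interface, ΣR_partial = 0.06795 K/W.
T_interface = T_in − Q·ΣR_partial = 293 K − (138.5)(0.06795) = 283.6 K

T = 283.6 K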